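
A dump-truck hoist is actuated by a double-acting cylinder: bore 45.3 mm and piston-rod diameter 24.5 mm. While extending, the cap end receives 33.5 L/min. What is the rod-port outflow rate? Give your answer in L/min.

Cap-side area A_cap = π/4 × (45.3 mm)² = 1612 mm^2
Rod-side annular area A_ann = π/4 × (45.3² − 24.5²) = 1140 mm^2
Piston speed v = Q_in/A_cap; rod-end outflow Q_out = v × A_ann = Q_in × A_ann/A_cap.

Q_out ≈ 23.7 L/min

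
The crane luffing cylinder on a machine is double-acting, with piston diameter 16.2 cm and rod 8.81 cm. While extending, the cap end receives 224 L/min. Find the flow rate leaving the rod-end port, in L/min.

Q_out ≈ 158 L/min

Cap-side area A_cap = π/4 × (16.2 cm)² = 206.1 cm^2
Rod-side annular area A_ann = π/4 × (16.2² − 8.81²) = 145.2 cm^2
Piston speed v = Q_in/A_cap; rod-end outflow Q_out = v × A_ann = Q_in × A_ann/A_cap.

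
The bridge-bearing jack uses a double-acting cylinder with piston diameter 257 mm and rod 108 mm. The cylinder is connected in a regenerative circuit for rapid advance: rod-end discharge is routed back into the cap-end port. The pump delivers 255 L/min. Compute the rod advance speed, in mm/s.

v ≈ 464 mm/s

In regeneration the rod-end outflow joins the pump flow into the cap end, so the net volume the pump must supply per unit advance equals the rod cross-section area.
Rod cross-section A_rod = π/4 × (108 mm)² = 9161 mm^2
v = Q_pump / A_rod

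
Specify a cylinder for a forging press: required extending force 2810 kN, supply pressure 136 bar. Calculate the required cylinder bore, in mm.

Extension force acts on the full piston face: F = P × (π/4)D².
D = √(4F / (πP)) = √(4 × 2810 kN / (π × 136 bar))

D ≈ 513 mm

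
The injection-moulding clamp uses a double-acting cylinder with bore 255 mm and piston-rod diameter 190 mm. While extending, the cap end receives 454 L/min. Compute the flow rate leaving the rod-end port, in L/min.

Cap-side area A_cap = π/4 × (255 mm)² = 51070 mm^2
Rod-side annular area A_ann = π/4 × (255² − 190²) = 22720 mm^2
Piston speed v = Q_in/A_cap; rod-end outflow Q_out = v × A_ann = Q_in × A_ann/A_cap.

Q_out ≈ 202 L/min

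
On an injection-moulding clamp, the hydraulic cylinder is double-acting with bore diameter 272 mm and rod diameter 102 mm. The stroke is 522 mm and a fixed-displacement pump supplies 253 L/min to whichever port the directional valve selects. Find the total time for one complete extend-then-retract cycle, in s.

t ≈ 13.4 s

Cap-side area A_cap = π/4 × (272 mm)² = 58110 mm^2
Rod-side annular area A_ann = π/4 × (272² − 102²) = 49940 mm^2
t_ext = A_cap·L/Q = 7.193 s
t_ret = A_ann·L/Q = 6.182 s
t_cycle = t_ext + t_ret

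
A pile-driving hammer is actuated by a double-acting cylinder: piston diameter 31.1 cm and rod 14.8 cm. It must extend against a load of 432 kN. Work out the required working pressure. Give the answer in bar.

P ≈ 56.9 bar

Cap-side area A_cap = π/4 × (31.1 cm)² = 759.6 cm^2
P = F / A = 432 kN / A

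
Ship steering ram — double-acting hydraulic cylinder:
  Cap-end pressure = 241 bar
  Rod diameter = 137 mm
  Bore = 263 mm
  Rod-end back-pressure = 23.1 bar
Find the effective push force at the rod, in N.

F ≈ 1.22e6 N

Cap-side area A_cap = π/4 × (263 mm)² = 54330 mm^2
Rod-side annular area A_ann = π/4 × (263² − 137²) = 39580 mm^2
Net thrust = P_cap·A_cap − P_rod·A_ann = 1.309e6 N − 91440 N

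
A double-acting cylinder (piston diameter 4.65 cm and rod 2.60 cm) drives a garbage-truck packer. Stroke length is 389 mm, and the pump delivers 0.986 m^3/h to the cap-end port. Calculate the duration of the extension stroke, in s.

Cap-side area A_cap = π/4 × (4.65 cm)² = 16.98 cm^2
Swept volume V = A × L; t = V / Q = A·L / Q

t ≈ 2.41 s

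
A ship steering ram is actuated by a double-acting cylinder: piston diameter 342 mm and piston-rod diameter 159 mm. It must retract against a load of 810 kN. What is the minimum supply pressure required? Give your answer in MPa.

Rod-side annular area A_ann = π/4 × (342² − 159²) = 72010 mm^2
Retraction: pressure acts on the annular area.
P = F / A = 810 kN / A

P ≈ 11.2 MPa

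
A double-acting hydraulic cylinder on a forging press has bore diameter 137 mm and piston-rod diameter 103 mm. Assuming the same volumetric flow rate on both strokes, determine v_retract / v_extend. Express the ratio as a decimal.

Cap-side area A_cap = π/4 × (137 mm)² = 14740 mm^2
Rod-side annular area A_ann = π/4 × (137² − 103²) = 6409 mm^2
For equal Q, v ∝ 1/A, so v_ret/v_ext = A_cap/A_ann.

v_ret/v_ext ≈ 2.30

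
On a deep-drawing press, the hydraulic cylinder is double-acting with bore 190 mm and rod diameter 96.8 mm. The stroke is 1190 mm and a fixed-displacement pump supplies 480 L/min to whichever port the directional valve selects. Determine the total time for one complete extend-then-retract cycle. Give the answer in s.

t ≈ 7.34 s

Cap-side area A_cap = π/4 × (190 mm)² = 28350 mm^2
Rod-side annular area A_ann = π/4 × (190² − 96.8²) = 20990 mm^2
t_ext = A_cap·L/Q = 4.217 s
t_ret = A_ann·L/Q = 3.123 s
t_cycle = t_ext + t_ret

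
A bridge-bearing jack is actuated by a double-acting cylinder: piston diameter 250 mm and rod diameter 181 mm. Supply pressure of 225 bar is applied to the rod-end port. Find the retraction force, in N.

Rod-side annular area A_ann = π/4 × (250² − 181²) = 23360 mm^2
On retraction the pressure acts on the annular area (bore minus rod).
F = P × A_ann

F ≈ 5.26e5 N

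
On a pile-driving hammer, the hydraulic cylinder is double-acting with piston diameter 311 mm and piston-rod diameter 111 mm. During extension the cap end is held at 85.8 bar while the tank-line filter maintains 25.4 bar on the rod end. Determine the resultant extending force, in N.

F ≈ 4.83e5 N

Cap-side area A_cap = π/4 × (311 mm)² = 75960 mm^2
Rod-side annular area A_ann = π/4 × (311² − 111²) = 66290 mm^2
Net thrust = P_cap·A_cap − P_rod·A_ann = 6.518e5 N − 1.684e5 N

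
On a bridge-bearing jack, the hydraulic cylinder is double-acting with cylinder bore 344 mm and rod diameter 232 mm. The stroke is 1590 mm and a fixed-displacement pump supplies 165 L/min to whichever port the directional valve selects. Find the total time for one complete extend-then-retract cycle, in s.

Cap-side area A_cap = π/4 × (344 mm)² = 92940 mm^2
Rod-side annular area A_ann = π/4 × (344² − 232²) = 50670 mm^2
t_ext = A_cap·L/Q = 53.74 s
t_ret = A_ann·L/Q = 29.30 s
t_cycle = t_ext + t_ret

t ≈ 83.0 s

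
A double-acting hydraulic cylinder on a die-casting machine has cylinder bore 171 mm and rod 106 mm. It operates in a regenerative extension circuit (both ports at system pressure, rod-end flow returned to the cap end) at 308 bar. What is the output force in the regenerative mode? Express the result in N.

F ≈ 2.72e5 N

With equal pressure on both faces, forces on the annular region cancel; the net push is pressure × rod cross-section.
Rod cross-section A_rod = π/4 × (106 mm)² = 8825 mm^2
F = P × A_rod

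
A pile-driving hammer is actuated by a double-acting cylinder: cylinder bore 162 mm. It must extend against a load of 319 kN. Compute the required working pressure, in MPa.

P ≈ 15.5 MPa

Cap-side area A_cap = π/4 × (162 mm)² = 20610 mm^2
P = F / A = 319 kN / A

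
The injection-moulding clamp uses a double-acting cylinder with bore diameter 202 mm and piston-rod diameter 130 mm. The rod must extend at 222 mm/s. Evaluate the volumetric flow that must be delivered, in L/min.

Cap-side area A_cap = π/4 × (202 mm)² = 32050 mm^2
Q = A × v

Q ≈ 427 L/min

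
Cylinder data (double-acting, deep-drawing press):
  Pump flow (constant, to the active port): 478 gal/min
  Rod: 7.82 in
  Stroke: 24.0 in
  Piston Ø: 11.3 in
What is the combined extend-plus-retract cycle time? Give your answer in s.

Cap-side area A_cap = π/4 × (11.3 in)² = 100.3 in^2
Rod-side annular area A_ann = π/4 × (11.3² − 7.82²) = 52.26 in^2
t_ext = A_cap·L/Q = 1.308 s
t_ret = A_ann·L/Q = 0.6815 s
t_cycle = t_ext + t_ret

t ≈ 1.99 s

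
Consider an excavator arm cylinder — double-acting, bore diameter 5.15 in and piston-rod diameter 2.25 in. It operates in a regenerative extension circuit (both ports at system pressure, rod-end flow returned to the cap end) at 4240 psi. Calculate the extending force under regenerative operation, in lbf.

F ≈ 16900 lbf

With equal pressure on both faces, forces on the annular region cancel; the net push is pressure × rod cross-section.
Rod cross-section A_rod = π/4 × (2.25 in)² = 3.976 in^2
F = P × A_rod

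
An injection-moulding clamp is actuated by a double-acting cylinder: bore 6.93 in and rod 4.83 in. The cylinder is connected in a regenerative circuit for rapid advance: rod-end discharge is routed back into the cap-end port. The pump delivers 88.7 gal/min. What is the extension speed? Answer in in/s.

In regeneration the rod-end outflow joins the pump flow into the cap end, so the net volume the pump must supply per unit advance equals the rod cross-section area.
Rod cross-section A_rod = π/4 × (4.83 in)² = 18.32 in^2
v = Q_pump / A_rod

v ≈ 18.6 in/s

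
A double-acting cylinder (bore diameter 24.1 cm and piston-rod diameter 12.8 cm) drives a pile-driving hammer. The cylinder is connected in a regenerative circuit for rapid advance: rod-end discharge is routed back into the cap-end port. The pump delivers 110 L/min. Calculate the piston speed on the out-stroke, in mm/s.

In regeneration the rod-end outflow joins the pump flow into the cap end, so the net volume the pump must supply per unit advance equals the rod cross-section area.
Rod cross-section A_rod = π/4 × (12.8 cm)² = 128.7 cm^2
v = Q_pump / A_rod

v ≈ 142 mm/s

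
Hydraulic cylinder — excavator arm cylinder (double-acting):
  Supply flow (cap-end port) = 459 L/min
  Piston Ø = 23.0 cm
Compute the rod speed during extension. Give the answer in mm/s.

v ≈ 184 mm/s

Cap-side area A_cap = π/4 × (23.0 cm)² = 415.5 cm^2
v = Q / A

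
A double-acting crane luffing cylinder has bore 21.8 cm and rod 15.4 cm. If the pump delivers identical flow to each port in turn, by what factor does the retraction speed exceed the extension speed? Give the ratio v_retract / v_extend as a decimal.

v_ret/v_ext ≈ 2.00

Cap-side area A_cap = π/4 × (21.8 cm)² = 373.3 cm^2
Rod-side annular area A_ann = π/4 × (21.8² − 15.4²) = 187.0 cm^2
For equal Q, v ∝ 1/A, so v_ret/v_ext = A_cap/A_ann.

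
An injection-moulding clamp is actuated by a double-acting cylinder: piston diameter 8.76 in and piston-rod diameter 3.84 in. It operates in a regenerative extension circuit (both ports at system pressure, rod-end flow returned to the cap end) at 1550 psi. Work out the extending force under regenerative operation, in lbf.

With equal pressure on both faces, forces on the annular region cancel; the net push is pressure × rod cross-section.
Rod cross-section A_rod = π/4 × (3.84 in)² = 11.58 in^2
F = P × A_rod

F ≈ 18000 lbf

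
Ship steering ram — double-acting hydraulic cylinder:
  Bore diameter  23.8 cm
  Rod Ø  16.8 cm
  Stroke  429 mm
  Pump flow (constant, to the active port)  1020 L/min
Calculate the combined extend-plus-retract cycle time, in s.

t ≈ 1.69 s

Cap-side area A_cap = π/4 × (23.8 cm)² = 444.9 cm^2
Rod-side annular area A_ann = π/4 × (23.8² − 16.8²) = 223.2 cm^2
t_ext = A_cap·L/Q = 1.123 s
t_ret = A_ann·L/Q = 0.5633 s
t_cycle = t_ext + t_ret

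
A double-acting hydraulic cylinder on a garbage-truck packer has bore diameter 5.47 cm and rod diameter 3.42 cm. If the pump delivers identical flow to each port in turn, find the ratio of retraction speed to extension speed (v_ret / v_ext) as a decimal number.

Cap-side area A_cap = π/4 × (5.47 cm)² = 23.50 cm^2
Rod-side annular area A_ann = π/4 × (5.47² − 3.42²) = 14.31 cm^2
For equal Q, v ∝ 1/A, so v_ret/v_ext = A_cap/A_ann.

v_ret/v_ext ≈ 1.64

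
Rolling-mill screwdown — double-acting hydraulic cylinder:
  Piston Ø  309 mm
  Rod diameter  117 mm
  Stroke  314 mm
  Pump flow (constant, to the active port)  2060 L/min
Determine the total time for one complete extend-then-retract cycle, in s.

Cap-side area A_cap = π/4 × (309 mm)² = 74990 mm^2
Rod-side annular area A_ann = π/4 × (309² − 117²) = 64240 mm^2
t_ext = A_cap·L/Q = 0.6858 s
t_ret = A_ann·L/Q = 0.5875 s
t_cycle = t_ext + t_ret

t ≈ 1.27 s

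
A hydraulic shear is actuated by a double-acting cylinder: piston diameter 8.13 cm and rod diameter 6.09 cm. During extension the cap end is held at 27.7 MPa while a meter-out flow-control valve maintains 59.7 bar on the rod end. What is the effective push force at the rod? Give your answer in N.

Cap-side area A_cap = π/4 × (8.13 cm)² = 51.91 cm^2
Rod-side annular area A_ann = π/4 × (8.13² − 6.09²) = 22.78 cm^2
Net thrust = P_cap·A_cap − P_rod·A_ann = 1.438e5 N − 13600 N

F ≈ 1.30e5 N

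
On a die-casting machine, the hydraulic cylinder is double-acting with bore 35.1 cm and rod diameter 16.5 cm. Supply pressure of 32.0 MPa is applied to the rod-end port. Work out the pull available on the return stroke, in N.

F ≈ 2.41e6 N

Rod-side annular area A_ann = π/4 × (35.1² − 16.5²) = 753.8 cm^2
On retraction the pressure acts on the annular area (bore minus rod).
F = P × A_ann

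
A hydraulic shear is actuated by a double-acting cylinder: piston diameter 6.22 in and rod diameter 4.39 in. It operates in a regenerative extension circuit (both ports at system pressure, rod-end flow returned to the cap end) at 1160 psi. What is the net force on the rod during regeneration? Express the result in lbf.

With equal pressure on both faces, forces on the annular region cancel; the net push is pressure × rod cross-section.
Rod cross-section A_rod = π/4 × (4.39 in)² = 15.14 in^2
F = P × A_rod

F ≈ 17600 lbf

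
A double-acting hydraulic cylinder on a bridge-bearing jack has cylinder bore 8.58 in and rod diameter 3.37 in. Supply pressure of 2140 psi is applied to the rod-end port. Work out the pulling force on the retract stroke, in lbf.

F ≈ 1.05e5 lbf

Rod-side annular area A_ann = π/4 × (8.58² − 3.37²) = 48.90 in^2
On retraction the pressure acts on the annular area (bore minus rod).
F = P × A_ann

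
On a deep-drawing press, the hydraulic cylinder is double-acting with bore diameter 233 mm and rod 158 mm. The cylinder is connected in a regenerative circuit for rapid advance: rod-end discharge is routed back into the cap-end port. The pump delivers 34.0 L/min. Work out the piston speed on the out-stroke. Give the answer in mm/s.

v ≈ 28.9 mm/s

In regeneration the rod-end outflow joins the pump flow into the cap end, so the net volume the pump must supply per unit advance equals the rod cross-section area.
Rod cross-section A_rod = π/4 × (158 mm)² = 19610 mm^2
v = Q_pump / A_rod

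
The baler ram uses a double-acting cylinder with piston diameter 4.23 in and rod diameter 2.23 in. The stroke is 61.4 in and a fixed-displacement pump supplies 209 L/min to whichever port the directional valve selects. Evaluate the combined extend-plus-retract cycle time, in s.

t ≈ 6.99 s

Cap-side area A_cap = π/4 × (4.23 in)² = 14.05 in^2
Rod-side annular area A_ann = π/4 × (4.23² − 2.23²) = 10.15 in^2
t_ext = A_cap·L/Q = 4.059 s
t_ret = A_ann·L/Q = 2.931 s
t_cycle = t_ext + t_ret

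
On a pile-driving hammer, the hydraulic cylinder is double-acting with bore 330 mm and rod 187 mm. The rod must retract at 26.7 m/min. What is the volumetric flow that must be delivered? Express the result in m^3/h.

Rod-side annular area A_ann = π/4 × (330² − 187²) = 58070 mm^2
Q = A × v

Q ≈ 93.0 m^3/h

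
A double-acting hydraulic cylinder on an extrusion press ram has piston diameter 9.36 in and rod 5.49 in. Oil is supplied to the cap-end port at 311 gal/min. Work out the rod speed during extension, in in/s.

Cap-side area A_cap = π/4 × (9.36 in)² = 68.81 in^2
v = Q / A

v ≈ 17.4 in/s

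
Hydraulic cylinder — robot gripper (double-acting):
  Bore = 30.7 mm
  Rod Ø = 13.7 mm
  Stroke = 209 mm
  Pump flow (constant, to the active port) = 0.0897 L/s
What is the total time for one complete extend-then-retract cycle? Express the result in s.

Cap-side area A_cap = π/4 × (30.7 mm)² = 740.2 mm^2
Rod-side annular area A_ann = π/4 × (30.7² − 13.7²) = 592.8 mm^2
t_ext = A_cap·L/Q = 1.725 s
t_ret = A_ann·L/Q = 1.381 s
t_cycle = t_ext + t_ret

t ≈ 3.11 s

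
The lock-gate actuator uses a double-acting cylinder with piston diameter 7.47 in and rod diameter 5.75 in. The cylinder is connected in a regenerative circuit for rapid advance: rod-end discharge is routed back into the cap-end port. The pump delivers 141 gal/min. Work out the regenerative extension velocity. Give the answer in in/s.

v ≈ 20.9 in/s

In regeneration the rod-end outflow joins the pump flow into the cap end, so the net volume the pump must supply per unit advance equals the rod cross-section area.
Rod cross-section A_rod = π/4 × (5.75 in)² = 25.97 in^2
v = Q_pump / A_rod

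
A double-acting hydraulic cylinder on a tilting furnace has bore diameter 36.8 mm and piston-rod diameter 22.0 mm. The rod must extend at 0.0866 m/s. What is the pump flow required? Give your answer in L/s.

Q ≈ 0.0921 L/s

Cap-side area A_cap = π/4 × (36.8 mm)² = 1064 mm^2
Q = A × v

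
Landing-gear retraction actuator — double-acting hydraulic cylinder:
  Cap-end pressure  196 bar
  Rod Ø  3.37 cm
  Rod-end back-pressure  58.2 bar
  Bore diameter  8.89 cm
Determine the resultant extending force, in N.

Cap-side area A_cap = π/4 × (8.89 cm)² = 62.07 cm^2
Rod-side annular area A_ann = π/4 × (8.89² − 3.37²) = 53.15 cm^2
Net thrust = P_cap·A_cap − P_rod·A_ann = 1.217e5 N − 30930 N

F ≈ 90700 N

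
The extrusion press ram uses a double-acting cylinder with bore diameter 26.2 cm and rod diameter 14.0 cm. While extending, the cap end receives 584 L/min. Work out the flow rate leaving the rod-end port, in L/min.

Q_out ≈ 417 L/min

Cap-side area A_cap = π/4 × (26.2 cm)² = 539.1 cm^2
Rod-side annular area A_ann = π/4 × (26.2² − 14.0²) = 385.2 cm^2
Piston speed v = Q_in/A_cap; rod-end outflow Q_out = v × A_ann = Q_in × A_ann/A_cap.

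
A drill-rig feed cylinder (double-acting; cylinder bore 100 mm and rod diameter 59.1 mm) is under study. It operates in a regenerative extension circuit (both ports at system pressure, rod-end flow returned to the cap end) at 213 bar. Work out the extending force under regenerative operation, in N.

With equal pressure on both faces, forces on the annular region cancel; the net push is pressure × rod cross-section.
Rod cross-section A_rod = π/4 × (59.1 mm)² = 2743 mm^2
F = P × A_rod

F ≈ 58400 N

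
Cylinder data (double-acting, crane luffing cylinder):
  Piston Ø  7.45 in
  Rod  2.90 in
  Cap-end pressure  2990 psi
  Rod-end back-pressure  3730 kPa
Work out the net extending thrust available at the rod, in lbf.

Cap-side area A_cap = π/4 × (7.45 in)² = 43.59 in^2
Rod-side annular area A_ann = π/4 × (7.45² − 2.90²) = 36.99 in^2
Net thrust = P_cap·A_cap − P_rod·A_ann = 1.303e5 lbf − 20010 lbf

F ≈ 1.10e5 lbf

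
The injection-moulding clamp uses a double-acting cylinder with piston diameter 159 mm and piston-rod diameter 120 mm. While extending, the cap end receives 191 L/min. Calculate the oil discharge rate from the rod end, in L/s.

Cap-side area A_cap = π/4 × (159 mm)² = 19860 mm^2
Rod-side annular area A_ann = π/4 × (159² − 120²) = 8546 mm^2
Piston speed v = Q_in/A_cap; rod-end outflow Q_out = v × A_ann = Q_in × A_ann/A_cap.

Q_out ≈ 1.37 L/s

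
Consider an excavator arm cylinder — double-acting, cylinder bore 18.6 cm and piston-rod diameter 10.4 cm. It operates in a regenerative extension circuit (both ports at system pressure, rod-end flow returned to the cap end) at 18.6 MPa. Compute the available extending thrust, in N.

F ≈ 1.58e5 N

With equal pressure on both faces, forces on the annular region cancel; the net push is pressure × rod cross-section.
Rod cross-section A_rod = π/4 × (10.4 cm)² = 84.95 cm^2
F = P × A_rod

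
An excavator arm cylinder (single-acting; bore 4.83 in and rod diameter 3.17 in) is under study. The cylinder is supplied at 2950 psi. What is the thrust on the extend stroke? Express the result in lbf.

Cap-side area A_cap = π/4 × (4.83 in)² = 18.32 in^2
F = P × A_cap = 2950 psi × A_cap

F ≈ 54100 lbf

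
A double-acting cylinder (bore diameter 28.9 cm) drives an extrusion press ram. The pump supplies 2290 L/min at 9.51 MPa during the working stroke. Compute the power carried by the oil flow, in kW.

Hydraulic power = P × Q

W ≈ 363 kW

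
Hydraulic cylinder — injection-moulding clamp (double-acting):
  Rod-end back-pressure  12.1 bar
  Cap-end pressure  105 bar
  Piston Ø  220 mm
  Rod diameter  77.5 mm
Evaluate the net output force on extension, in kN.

F ≈ 359 kN

Cap-side area A_cap = π/4 × (220 mm)² = 38010 mm^2
Rod-side annular area A_ann = π/4 × (220² − 77.5²) = 33300 mm^2
Net thrust = P_cap·A_cap − P_rod·A_ann = 399.1 kN − 40.29 kN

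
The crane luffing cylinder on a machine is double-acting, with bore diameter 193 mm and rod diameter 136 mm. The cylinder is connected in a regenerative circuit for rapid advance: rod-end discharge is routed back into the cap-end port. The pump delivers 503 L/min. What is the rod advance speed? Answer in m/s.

In regeneration the rod-end outflow joins the pump flow into the cap end, so the net volume the pump must supply per unit advance equals the rod cross-section area.
Rod cross-section A_rod = π/4 × (136 mm)² = 14530 mm^2
v = Q_pump / A_rod

v ≈ 0.577 m/s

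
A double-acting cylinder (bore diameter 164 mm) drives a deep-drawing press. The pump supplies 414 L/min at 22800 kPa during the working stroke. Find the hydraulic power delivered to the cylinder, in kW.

Hydraulic power = P × Q

W ≈ 157 kW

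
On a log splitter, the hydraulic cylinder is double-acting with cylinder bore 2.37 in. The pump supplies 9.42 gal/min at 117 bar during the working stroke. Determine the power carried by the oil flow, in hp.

W ≈ 9.32 hp

Hydraulic power = P × Q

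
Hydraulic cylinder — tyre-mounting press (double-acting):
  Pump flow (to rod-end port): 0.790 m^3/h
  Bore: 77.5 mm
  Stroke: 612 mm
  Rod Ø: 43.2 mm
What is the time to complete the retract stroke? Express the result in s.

Rod-side annular area A_ann = π/4 × (77.5² − 43.2²) = 3252 mm^2
Swept volume V = A × L; t = V / Q = A·L / Q

t ≈ 9.07 s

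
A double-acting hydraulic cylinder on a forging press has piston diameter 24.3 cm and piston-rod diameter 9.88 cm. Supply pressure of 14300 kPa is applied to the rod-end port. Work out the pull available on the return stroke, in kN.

F ≈ 554 kN

Rod-side annular area A_ann = π/4 × (24.3² − 9.88²) = 387.1 cm^2
On retraction the pressure acts on the annular area (bore minus rod).
F = P × A_ann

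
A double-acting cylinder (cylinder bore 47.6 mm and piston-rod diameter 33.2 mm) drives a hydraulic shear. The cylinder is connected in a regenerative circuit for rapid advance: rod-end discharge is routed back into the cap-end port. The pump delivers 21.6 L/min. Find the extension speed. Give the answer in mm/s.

v ≈ 416 mm/s

In regeneration the rod-end outflow joins the pump flow into the cap end, so the net volume the pump must supply per unit advance equals the rod cross-section area.
Rod cross-section A_rod = π/4 × (33.2 mm)² = 865.7 mm^2
v = Q_pump / A_rod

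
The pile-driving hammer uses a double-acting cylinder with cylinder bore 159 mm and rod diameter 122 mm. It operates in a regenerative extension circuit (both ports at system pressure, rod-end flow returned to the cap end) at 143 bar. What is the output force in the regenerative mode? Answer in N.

With equal pressure on both faces, forces on the annular region cancel; the net push is pressure × rod cross-section.
Rod cross-section A_rod = π/4 × (122 mm)² = 11690 mm^2
F = P × A_rod

F ≈ 1.67e5 N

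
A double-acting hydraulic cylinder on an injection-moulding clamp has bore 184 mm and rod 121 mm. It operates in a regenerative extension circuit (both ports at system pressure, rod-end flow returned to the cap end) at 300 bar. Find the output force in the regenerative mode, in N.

F ≈ 3.45e5 N

With equal pressure on both faces, forces on the annular region cancel; the net push is pressure × rod cross-section.
Rod cross-section A_rod = π/4 × (121 mm)² = 11500 mm^2
F = P × A_rod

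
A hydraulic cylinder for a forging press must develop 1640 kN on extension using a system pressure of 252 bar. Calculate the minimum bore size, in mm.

D ≈ 288 mm

Extension force acts on the full piston face: F = P × (π/4)D².
D = √(4F / (πP)) = √(4 × 1640 kN / (π × 252 bar))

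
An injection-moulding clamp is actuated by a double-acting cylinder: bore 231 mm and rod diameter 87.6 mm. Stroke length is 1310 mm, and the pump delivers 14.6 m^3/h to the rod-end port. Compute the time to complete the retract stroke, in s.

t ≈ 11.6 s

Rod-side annular area A_ann = π/4 × (231² − 87.6²) = 35880 mm^2
Swept volume V = A × L; t = V / Q = A·L / Q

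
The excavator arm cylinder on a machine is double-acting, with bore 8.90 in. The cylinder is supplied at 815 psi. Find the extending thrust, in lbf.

Cap-side area A_cap = π/4 × (8.90 in)² = 62.21 in^2
F = P × A_cap = 815 psi × A_cap

F ≈ 50700 lbf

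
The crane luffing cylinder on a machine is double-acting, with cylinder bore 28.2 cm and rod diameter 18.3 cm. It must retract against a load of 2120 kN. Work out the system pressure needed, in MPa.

P ≈ 58.6 MPa

Rod-side annular area A_ann = π/4 × (28.2² − 18.3²) = 361.6 cm^2
Retraction: pressure acts on the annular area.
P = F / A = 2120 kN / A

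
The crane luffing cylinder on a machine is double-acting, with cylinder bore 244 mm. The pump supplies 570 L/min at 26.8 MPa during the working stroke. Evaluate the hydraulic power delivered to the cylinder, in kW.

Hydraulic power = P × Q

W ≈ 255 kW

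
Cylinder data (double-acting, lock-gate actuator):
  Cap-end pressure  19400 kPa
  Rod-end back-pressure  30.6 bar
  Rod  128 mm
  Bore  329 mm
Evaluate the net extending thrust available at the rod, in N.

Cap-side area A_cap = π/4 × (329 mm)² = 85010 mm^2
Rod-side annular area A_ann = π/4 × (329² − 128²) = 72140 mm^2
Net thrust = P_cap·A_cap − P_rod·A_ann = 1.649e6 N − 2.208e5 N

F ≈ 1.43e6 N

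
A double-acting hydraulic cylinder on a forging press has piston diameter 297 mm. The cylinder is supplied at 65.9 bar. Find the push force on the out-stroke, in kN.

F ≈ 457 kN

Cap-side area A_cap = π/4 × (297 mm)² = 69280 mm^2
F = P × A_cap = 65.9 bar × A_cap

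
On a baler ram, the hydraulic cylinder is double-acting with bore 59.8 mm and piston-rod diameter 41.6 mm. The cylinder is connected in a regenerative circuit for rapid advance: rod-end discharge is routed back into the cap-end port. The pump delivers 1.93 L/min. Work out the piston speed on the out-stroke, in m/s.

v ≈ 0.0237 m/s

In regeneration the rod-end outflow joins the pump flow into the cap end, so the net volume the pump must supply per unit advance equals the rod cross-section area.
Rod cross-section A_rod = π/4 × (41.6 mm)² = 1359 mm^2
v = Q_pump / A_rod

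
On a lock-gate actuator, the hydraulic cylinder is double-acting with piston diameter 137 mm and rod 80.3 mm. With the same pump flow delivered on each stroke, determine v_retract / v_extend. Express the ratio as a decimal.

v_ret/v_ext ≈ 1.52

Cap-side area A_cap = π/4 × (137 mm)² = 14740 mm^2
Rod-side annular area A_ann = π/4 × (137² − 80.3²) = 9677 mm^2
For equal Q, v ∝ 1/A, so v_ret/v_ext = A_cap/A_ann.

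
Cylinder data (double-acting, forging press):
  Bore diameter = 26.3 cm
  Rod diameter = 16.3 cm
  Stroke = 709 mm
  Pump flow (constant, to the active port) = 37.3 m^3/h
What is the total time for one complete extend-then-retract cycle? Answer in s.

t ≈ 6.01 s

Cap-side area A_cap = π/4 × (26.3 cm)² = 543.3 cm^2
Rod-side annular area A_ann = π/4 × (26.3² − 16.3²) = 334.6 cm^2
t_ext = A_cap·L/Q = 3.717 s
t_ret = A_ann·L/Q = 2.289 s
t_cycle = t_ext + t_ret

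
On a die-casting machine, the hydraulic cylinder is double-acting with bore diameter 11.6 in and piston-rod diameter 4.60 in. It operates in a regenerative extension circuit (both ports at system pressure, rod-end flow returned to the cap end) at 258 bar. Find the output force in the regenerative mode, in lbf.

With equal pressure on both faces, forces on the annular region cancel; the net push is pressure × rod cross-section.
Rod cross-section A_rod = π/4 × (4.60 in)² = 16.62 in^2
F = P × A_rod

F ≈ 62200 lbf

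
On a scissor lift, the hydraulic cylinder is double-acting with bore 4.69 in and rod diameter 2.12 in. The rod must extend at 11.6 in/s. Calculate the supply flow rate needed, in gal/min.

Q ≈ 52.1 gal/min

Cap-side area A_cap = π/4 × (4.69 in)² = 17.28 in^2
Q = A × v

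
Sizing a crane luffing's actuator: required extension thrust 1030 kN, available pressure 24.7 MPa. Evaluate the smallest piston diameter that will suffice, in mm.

Extension force acts on the full piston face: F = P × (π/4)D².
D = √(4F / (πP)) = √(4 × 1030 kN / (π × 24.7 MPa))

D ≈ 230 mm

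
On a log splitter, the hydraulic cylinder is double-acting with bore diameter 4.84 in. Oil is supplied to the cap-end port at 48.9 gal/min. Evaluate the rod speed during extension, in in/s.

v ≈ 10.2 in/s

Cap-side area A_cap = π/4 × (4.84 in)² = 18.40 in^2
v = Q / A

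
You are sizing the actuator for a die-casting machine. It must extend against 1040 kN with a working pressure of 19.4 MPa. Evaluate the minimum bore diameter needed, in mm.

Extension force acts on the full piston face: F = P × (π/4)D².
D = √(4F / (πP)) = √(4 × 1040 kN / (π × 19.4 MPa))

D ≈ 261 mm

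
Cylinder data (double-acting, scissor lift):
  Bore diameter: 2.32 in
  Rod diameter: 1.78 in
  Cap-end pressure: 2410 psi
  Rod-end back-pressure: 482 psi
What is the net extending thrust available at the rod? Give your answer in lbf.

Cap-side area A_cap = π/4 × (2.32 in)² = 4.227 in^2
Rod-side annular area A_ann = π/4 × (2.32² − 1.78²) = 1.739 in^2
Net thrust = P_cap·A_cap − P_rod·A_ann = 10190 lbf − 838.1 lbf

F ≈ 9350 lbf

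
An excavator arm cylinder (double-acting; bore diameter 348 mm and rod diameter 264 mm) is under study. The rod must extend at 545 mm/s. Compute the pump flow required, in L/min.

Cap-side area A_cap = π/4 × (348 mm)² = 95110 mm^2
Q = A × v

Q ≈ 3110 L/min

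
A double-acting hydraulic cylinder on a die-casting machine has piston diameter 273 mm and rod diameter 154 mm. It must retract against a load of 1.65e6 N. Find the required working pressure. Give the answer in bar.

P ≈ 413 bar

Rod-side annular area A_ann = π/4 × (273² − 154²) = 39910 mm^2
Retraction: pressure acts on the annular area.
P = F / A = 1.65e6 N / A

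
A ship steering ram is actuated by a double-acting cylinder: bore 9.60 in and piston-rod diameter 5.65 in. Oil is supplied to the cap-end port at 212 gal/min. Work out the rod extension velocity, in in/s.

v ≈ 11.3 in/s

Cap-side area A_cap = π/4 × (9.60 in)² = 72.38 in^2
v = Q / A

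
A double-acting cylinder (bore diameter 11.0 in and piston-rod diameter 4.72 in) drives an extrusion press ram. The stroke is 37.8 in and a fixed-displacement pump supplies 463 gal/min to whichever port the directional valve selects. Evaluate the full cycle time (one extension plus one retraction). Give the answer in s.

t ≈ 3.66 s

Cap-side area A_cap = π/4 × (11.0 in)² = 95.03 in^2
Rod-side annular area A_ann = π/4 × (11.0² − 4.72²) = 77.54 in^2
t_ext = A_cap·L/Q = 2.015 s
t_ret = A_ann·L/Q = 1.644 s
t_cycle = t_ext + t_ret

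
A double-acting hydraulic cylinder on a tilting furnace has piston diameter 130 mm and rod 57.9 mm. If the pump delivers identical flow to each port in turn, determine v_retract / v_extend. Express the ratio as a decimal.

Cap-side area A_cap = π/4 × (130 mm)² = 13270 mm^2
Rod-side annular area A_ann = π/4 × (130² − 57.9²) = 10640 mm^2
For equal Q, v ∝ 1/A, so v_ret/v_ext = A_cap/A_ann.

v_ret/v_ext ≈ 1.25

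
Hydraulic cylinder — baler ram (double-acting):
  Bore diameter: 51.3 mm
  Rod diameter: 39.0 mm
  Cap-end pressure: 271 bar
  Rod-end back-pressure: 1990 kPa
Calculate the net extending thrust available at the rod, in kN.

Cap-side area A_cap = π/4 × (51.3 mm)² = 2067 mm^2
Rod-side annular area A_ann = π/4 × (51.3² − 39.0²) = 872.3 mm^2
Net thrust = P_cap·A_cap − P_rod·A_ann = 56.01 kN − 1.736 kN

F ≈ 54.3 kN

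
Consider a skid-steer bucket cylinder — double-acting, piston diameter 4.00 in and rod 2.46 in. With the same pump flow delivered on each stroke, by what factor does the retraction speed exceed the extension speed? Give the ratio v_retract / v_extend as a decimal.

Cap-side area A_cap = π/4 × (4.00 in)² = 12.57 in^2
Rod-side annular area A_ann = π/4 × (4.00² − 2.46²) = 7.813 in^2
For equal Q, v ∝ 1/A, so v_ret/v_ext = A_cap/A_ann.

v_ret/v_ext ≈ 1.61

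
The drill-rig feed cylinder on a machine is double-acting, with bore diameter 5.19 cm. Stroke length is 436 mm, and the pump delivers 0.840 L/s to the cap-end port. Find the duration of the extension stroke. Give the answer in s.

Cap-side area A_cap = π/4 × (5.19 cm)² = 21.16 cm^2
Swept volume V = A × L; t = V / Q = A·L / Q

t ≈ 1.10 s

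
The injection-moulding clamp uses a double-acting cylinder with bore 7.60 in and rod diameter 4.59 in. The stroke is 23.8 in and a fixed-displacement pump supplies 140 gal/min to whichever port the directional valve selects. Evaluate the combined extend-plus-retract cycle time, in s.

Cap-side area A_cap = π/4 × (7.60 in)² = 45.36 in^2
Rod-side annular area A_ann = π/4 × (7.60² − 4.59²) = 28.82 in^2
t_ext = A_cap·L/Q = 2.003 s
t_ret = A_ann·L/Q = 1.272 s
t_cycle = t_ext + t_ret

t ≈ 3.28 s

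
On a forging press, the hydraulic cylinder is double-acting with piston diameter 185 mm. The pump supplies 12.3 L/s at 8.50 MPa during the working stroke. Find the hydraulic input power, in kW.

Hydraulic power = P × Q

W ≈ 105 kW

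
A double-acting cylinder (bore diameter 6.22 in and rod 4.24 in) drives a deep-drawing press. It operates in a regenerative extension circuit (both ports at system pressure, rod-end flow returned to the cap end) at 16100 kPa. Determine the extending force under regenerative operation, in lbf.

With equal pressure on both faces, forces on the annular region cancel; the net push is pressure × rod cross-section.
Rod cross-section A_rod = π/4 × (4.24 in)² = 14.12 in^2
F = P × A_rod

F ≈ 33000 lbf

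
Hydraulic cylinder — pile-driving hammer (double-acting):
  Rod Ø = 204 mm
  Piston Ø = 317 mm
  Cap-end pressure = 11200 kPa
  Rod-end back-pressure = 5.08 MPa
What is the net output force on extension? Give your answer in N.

Cap-side area A_cap = π/4 × (317 mm)² = 78920 mm^2
Rod-side annular area A_ann = π/4 × (317² − 204²) = 46240 mm^2
Net thrust = P_cap·A_cap − P_rod·A_ann = 8.839e5 N − 2.349e5 N

F ≈ 6.49e5 N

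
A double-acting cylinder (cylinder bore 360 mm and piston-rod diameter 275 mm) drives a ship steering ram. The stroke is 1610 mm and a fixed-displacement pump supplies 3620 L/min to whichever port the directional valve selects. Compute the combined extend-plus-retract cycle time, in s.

Cap-side area A_cap = π/4 × (360 mm)² = 1.018e5 mm^2
Rod-side annular area A_ann = π/4 × (360² − 275²) = 42390 mm^2
t_ext = A_cap·L/Q = 2.716 s
t_ret = A_ann·L/Q = 1.131 s
t_cycle = t_ext + t_ret

t ≈ 3.85 s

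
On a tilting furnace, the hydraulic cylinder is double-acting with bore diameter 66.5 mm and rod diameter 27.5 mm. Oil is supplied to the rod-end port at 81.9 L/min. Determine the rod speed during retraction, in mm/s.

v ≈ 474 mm/s

Rod-side annular area A_ann = π/4 × (66.5² − 27.5²) = 2879 mm^2
Flow into the rod-end port fills the annular volume.
v = Q / A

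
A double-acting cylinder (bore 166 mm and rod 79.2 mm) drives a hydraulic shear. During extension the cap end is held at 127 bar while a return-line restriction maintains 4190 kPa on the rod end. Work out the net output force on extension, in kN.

Cap-side area A_cap = π/4 × (166 mm)² = 21640 mm^2
Rod-side annular area A_ann = π/4 × (166² − 79.2²) = 16720 mm^2
Net thrust = P_cap·A_cap − P_rod·A_ann = 274.9 kN − 70.04 kN

F ≈ 205 kN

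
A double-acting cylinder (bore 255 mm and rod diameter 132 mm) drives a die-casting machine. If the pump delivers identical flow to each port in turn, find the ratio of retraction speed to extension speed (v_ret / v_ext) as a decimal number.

Cap-side area A_cap = π/4 × (255 mm)² = 51070 mm^2
Rod-side annular area A_ann = π/4 × (255² − 132²) = 37390 mm^2
For equal Q, v ∝ 1/A, so v_ret/v_ext = A_cap/A_ann.

v_ret/v_ext ≈ 1.37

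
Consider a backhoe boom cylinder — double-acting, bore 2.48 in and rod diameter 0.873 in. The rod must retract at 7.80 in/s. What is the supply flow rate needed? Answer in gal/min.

Rod-side annular area A_ann = π/4 × (2.48² − 0.873²) = 4.232 in^2
Q = A × v

Q ≈ 8.57 gal/min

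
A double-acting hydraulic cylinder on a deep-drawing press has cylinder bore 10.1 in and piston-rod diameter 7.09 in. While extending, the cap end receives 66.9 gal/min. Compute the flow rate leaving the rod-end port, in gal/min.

Cap-side area A_cap = π/4 × (10.1 in)² = 80.12 in^2
Rod-side annular area A_ann = π/4 × (10.1² − 7.09²) = 40.64 in^2
Piston speed v = Q_in/A_cap; rod-end outflow Q_out = v × A_ann = Q_in × A_ann/A_cap.

Q_out ≈ 33.9 gal/min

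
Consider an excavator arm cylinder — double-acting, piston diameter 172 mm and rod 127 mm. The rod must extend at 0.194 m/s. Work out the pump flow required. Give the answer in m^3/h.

Q ≈ 16.2 m^3/h

Cap-side area A_cap = π/4 × (172 mm)² = 23240 mm^2
Q = A × v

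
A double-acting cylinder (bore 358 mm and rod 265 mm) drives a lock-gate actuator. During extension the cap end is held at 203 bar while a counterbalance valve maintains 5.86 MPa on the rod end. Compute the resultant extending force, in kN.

F ≈ 1780 kN

Cap-side area A_cap = π/4 × (358 mm)² = 1.007e5 mm^2
Rod-side annular area A_ann = π/4 × (358² − 265²) = 45510 mm^2
Net thrust = P_cap·A_cap − P_rod·A_ann = 2043 kN − 266.7 kN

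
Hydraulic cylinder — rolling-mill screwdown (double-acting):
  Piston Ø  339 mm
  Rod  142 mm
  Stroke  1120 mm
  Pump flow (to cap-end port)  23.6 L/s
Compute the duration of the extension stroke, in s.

t ≈ 4.28 s

Cap-side area A_cap = π/4 × (339 mm)² = 90260 mm^2
Swept volume V = A × L; t = V / Q = A·L / Q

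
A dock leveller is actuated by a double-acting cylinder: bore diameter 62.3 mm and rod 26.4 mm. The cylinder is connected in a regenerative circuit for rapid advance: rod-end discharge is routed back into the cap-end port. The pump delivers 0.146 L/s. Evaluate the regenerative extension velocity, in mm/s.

In regeneration the rod-end outflow joins the pump flow into the cap end, so the net volume the pump must supply per unit advance equals the rod cross-section area.
Rod cross-section A_rod = π/4 × (26.4 mm)² = 547.4 mm^2
v = Q_pump / A_rod

v ≈ 267 mm/s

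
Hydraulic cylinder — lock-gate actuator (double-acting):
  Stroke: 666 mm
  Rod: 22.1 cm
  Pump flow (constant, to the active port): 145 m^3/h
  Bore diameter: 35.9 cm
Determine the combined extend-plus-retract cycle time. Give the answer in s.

t ≈ 2.71 s

Cap-side area A_cap = π/4 × (35.9 cm)² = 1012 cm^2
Rod-side annular area A_ann = π/4 × (35.9² − 22.1²) = 628.6 cm^2
t_ext = A_cap·L/Q = 1.674 s
t_ret = A_ann·L/Q = 1.039 s
t_cycle = t_ext + t_ret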